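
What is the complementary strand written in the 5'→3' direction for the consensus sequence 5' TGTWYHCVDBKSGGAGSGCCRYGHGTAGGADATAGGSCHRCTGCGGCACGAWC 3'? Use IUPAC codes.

5′-GWTCGTGCCGCAGYDGSCCTATHTCCTACDCRYGGCSCTCCSMVHBGDRWACA-3′

Standard pairs A↔T, G↔C; ambiguity codes pair R↔Y, K↔M, W↔W, S↔S, B↔V, D↔H. Complement (ACAWRDGBHVMSCCTCSCGGYRCDCATCCTHTATCCSGDYGACGCCGTGCTWG), then reverse for 5'→3'.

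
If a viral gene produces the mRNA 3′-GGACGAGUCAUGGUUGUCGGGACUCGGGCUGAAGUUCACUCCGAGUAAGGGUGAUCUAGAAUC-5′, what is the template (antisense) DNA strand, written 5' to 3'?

Written 5'→3' the mRNA is CUAAGAUCUAGUGGGAAUGAGCCUCACUUGAAGUCGGGCUCAGGGCUGUUGGUACUGAGCAGG, so the coding DNA strand is CTAAGATCTAGTGGGAATGAGCCTCACTTGAAGTCGGGCTCAGGGCTGTTGGTACTGAGCAGG. The template is its reverse complement.

5'-CCTGCTCAGTACCAACAGCCCTGAGCCCGACTTCAAGTGAGGCTCATTCCCACTAGATCTTAG-3'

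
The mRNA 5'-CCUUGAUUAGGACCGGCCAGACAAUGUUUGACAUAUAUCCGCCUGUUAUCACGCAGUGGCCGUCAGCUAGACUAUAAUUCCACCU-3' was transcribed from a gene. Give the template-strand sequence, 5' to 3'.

Replace U with T to get the coding DNA strand: CCTTGATTAGGACCGGCCAGACAATGTTTGACATATATCCGCCTGTTATCACGCAGTGGCCGTCAGCTAGACTATAATTCCACCT. The template strand is its reverse complement (complement GGAACTAATCCTGGCCGGTCTGTTACAAACTGTATATAGGCGGACAATAGTGCGTCACCGGCAGTCGATCTGATATTAAGGTGGA, then reverse).

5'-AGGTGGAATTATAGTCTAGCTGACGGCCACTGCGTGATAACAGGCGGATATATGTCAAACATTGTCTGGCCGGTCCTAATCAAGG-3'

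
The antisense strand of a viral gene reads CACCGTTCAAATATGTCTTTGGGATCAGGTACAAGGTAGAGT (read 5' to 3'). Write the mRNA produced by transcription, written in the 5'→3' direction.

5'-ACUCUACCUUGUACCUGAUCCCAAAGACAUAUUUGAACGGUG-3'

RNA polymerase reads the template 3'→5' and synthesizes mRNA 5'→3' by base-pairing (A→U, T→A, G↔C). The complement of the template is GTGGCAAGTTTATACAGAAACCCTAGTCCATGTTCCATCTCA; antiparallel, so 5'→3' the coding strand is ACTCTACCTTGTACCTGATCCCAAAGACATATTTGAACGGTG. Replace T with U for the mRNA.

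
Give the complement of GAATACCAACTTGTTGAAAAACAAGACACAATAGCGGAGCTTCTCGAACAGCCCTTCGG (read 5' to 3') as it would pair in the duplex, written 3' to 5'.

3'-CTTATGGTTGAACAACTTTTTGTTCTGTGTTATCGCCTCGAAGAGCTTGTCGGGAAGCC-5'

Base-pairing A↔T, G↔C gives the complement. The complementary strand is antiparallel, so paired with a 5'→3' strand it runs 3'→5'.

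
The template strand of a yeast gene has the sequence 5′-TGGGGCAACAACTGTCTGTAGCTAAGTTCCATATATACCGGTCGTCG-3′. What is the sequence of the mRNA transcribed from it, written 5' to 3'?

RNA polymerase reads the template 3'→5' and synthesizes mRNA 5'→3' by base-pairing (A→U, T→A, G↔C). The complement of the template is ACCCCGTTGTTGACAGACATCGATTCAAGGTATATATGGCCAGCAGC; antiparallel, so 5'→3' the coding strand is CGACGACCGGTATATATGGAACTTAGCTACAGACAGTTGTTGCCCCA. Replace T with U for the mRNA.

5'-CGACGACCGGUAUAUAUGGAACUUAGCUACAGACAGUUGUUGCCCCA-3'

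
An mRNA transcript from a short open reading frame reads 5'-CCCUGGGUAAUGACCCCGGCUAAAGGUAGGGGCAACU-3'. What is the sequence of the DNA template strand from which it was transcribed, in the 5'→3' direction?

Replace U with T to get the coding DNA strand: CCCTGGGTAATGACCCCGGCTAAAGGTAGGGGCAACT. The template strand is its reverse complement (complement GGGACCCATTACTGGGGCCGATTTCCATCCCCGTTGA, then reverse).

5'-AGTTGCCCCTACCTTTAGCCGGGGTCATTACCCAGGG-3'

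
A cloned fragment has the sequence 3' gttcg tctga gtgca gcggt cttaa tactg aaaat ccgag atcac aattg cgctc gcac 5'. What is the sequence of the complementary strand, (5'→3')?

5′-CAAGCAGACTCACGTCGCCAGAATTATGACTTTTAGGCTCTAGTGTTAACGCGAGCGTG-3′

The strand is given 3'→5', so its complement runs 5'→3' in the same left-to-right order: pair each base A↔T, G↔C.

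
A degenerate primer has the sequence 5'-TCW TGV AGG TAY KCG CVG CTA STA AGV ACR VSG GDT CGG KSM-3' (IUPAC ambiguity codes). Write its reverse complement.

5'-KSMCCGAHCCSBYGTBCTTASTAGCBGCGMRTACCTBCAWGA-3'

Standard pairs A↔T, G↔C; ambiguity codes pair R↔Y, M↔K, W↔W, S↔S, D↔H, V↔B. Complement (AGWACBTCCATRMGCGBCGATSATTCBTGYBSCCHAGCCMSK), then reverse for 5'→3'.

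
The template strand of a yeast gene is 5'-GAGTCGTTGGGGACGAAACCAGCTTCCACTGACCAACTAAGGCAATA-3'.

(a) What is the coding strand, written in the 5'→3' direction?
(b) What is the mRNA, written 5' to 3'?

(a) The coding strand is the reverse complement of the template: complement CTCAGCAACCCCTGCTTTGGTCGAAGGTGACTGGTTGATTCCGTTAT, then reverse.
(b) mRNA has the coding-strand sequence with T→U.

(a) 5'-TATTGCCTTAGTTGGTCAGTGGAAGCTGGTTTCGTCCCCAACGACTC-3'
(b) 5'-UAUUGCCUUAGUUGGUCAGUGGAAGCUGGUUUCGUCCCCAACGACUC-3'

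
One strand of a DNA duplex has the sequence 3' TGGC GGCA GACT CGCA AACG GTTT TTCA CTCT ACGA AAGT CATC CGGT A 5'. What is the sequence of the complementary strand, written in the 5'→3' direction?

The strand is given 3'→5', so its complement runs 5'→3' in the same left-to-right order: pair each base A↔T, G↔C.

5'-ACCGCCGTCTGAGCGTTTGCCAAAAAGTGAGATGCTTTCAGTAGGCCAT-3'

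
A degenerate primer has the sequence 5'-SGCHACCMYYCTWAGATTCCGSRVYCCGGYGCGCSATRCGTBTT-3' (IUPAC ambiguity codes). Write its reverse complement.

Standard pairs A↔T, G↔C; ambiguity codes pair R↔Y, M↔K, W↔W, S↔S, B↔V, H↔D. Complement (SCGDTGGKRRGAWTCTAAGGCSYBRGGCCRCGCGSTAYGCAVAA), then reverse for 5'→3'.

5'-AAVACGYATSGCGCRCCGGRBYSCGGAATCTWAGRRKGGTDGCS-3'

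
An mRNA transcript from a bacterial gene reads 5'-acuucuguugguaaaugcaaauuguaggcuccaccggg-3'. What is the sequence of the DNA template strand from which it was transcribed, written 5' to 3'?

Replace U with T to get the coding DNA strand: ACTTCTGTTGGTAAATGCAAATTGTAGGCTCCACCGGG. The template strand is its reverse complement (complement TGAAGACAACCATTTACGTTTAACATCCGAGGTGGCCC, then reverse).

5'-CCCGGTGGAGCCTACAATTTGCATTTACCAACAGAAGT-3'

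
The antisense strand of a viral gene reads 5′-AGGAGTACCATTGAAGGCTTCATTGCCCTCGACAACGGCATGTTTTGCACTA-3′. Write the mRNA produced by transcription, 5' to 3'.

RNA polymerase reads the template 3'→5' and synthesizes mRNA 5'→3' by base-pairing (A→U, T→A, G↔C). The complement of the template is TCCTCATGGTAACTTCCGAAGTAACGGGAGCTGTTGCCGTACAAAACGTGAT; antiparallel, so 5'→3' the coding strand is TAGTGCAAAACATGCCGTTGTCGAGGGCAATGAAGCCTTCAATGGTACTCCT. Replace T with U for the mRNA.

5'-UAGUGCAAAACAUGCCGUUGUCGAGGGCAAUGAAGCCUUCAAUGGUACUCCU-3'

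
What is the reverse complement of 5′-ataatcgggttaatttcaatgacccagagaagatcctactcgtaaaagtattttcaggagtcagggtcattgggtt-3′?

5'-AACCCAATGACCCTGACTCCTGAAAATACTTTTACGAGTAGGATCTTCTCTGGGTCATTGAAATTAACCCGATTAT-3'

Reading the sequence 3'→5' and pairing each base (A↔T, G↔C) gives the reverse complement directly.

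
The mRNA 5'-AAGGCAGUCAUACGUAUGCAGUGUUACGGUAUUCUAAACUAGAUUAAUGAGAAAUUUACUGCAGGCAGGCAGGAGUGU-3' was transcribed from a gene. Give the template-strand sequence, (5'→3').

5'-ACACTCCTGCCTGCCTGCAGTAAATTTCTCATTAATCTAGTTTAGAATACCGTAACACTGCATACGTATGACTGCCTT-3'

Replace U with T to get the coding DNA strand: AAGGCAGTCATACGTATGCAGTGTTACGGTATTCTAAACTAGATTAATGAGAAATTTACTGCAGGCAGGCAGGAGTGT. The template strand is its reverse complement (complement TTCCGTCAGTATGCATACGTCACAATGCCATAAGATTTGATCTAATTACTCTTTAAATGACGTCCGTCCGTCCTCACA, then reverse).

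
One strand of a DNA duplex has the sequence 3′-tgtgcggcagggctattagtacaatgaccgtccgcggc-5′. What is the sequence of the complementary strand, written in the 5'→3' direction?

The strand is given 3'→5', so its complement runs 5'→3' in the same left-to-right order: pair each base A↔T, G↔C.

5'-ACACGCCGTCCCGATAATCATGTTACTGGCAGGCGCCG-3'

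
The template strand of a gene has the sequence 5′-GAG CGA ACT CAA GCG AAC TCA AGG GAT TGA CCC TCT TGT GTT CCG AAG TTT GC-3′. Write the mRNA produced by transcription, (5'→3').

5'-GCAAACUUCGGAACACAAGAGGGUCAAUCCCUUGAGUUCGCUUGAGUUCGCUC-3'

The mRNA has the sequence of the coding strand (reverse complement of the template) with T→U. Reverse complement of GAGCGAACTCAAGCGAACTCAAGGGATTGACCCTCTTGTGTTCCGAAGTTTGC is GCAAACTTCGGAACACAAGAGGGTCAATCCCTTGAGTTCGCTTGAGTTCGCTC; then T→U.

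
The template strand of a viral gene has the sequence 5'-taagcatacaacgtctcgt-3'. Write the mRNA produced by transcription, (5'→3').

The mRNA has the sequence of the coding strand (reverse complement of the template) with T→U. Reverse complement of TAAGCATACAACGTCTCGT is ACGAGACGTTGTATGCTTA; then T→U.

5'-ACGAGACGUUGUAUGCUUA-3'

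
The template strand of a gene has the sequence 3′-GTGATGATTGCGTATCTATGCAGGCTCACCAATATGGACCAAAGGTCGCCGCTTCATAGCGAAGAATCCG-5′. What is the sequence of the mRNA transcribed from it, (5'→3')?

5′-CACUACUAACGCAUAGAUACGUCCGAGUGGUUAUACCUGGUUUCCAGCGGCGAAGUAUCGCUUCUUAGGC-3′

Reading the template 3'→5' as shown, RNA polymerase pairs each base (A→U, T→A, G↔C) to build mRNA 5'→3' directly.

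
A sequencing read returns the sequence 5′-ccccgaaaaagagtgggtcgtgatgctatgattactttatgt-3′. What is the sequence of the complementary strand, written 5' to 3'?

5'-ACATAAAGTAATCATAGCATCACGACCCACTCTTTTTCGGGG-3'

The complement of CCCCGAAAAAGAGTGGGTCGTGATGCTATGATTACTTTATGT is GGGGCTTTTTCTCACCCAGCACTACGATACTAATGAAATACA (A↔T, G↔C). DNA strands are antiparallel, so the complementary strand runs 3'→5'; reversing gives the 5'→3' form.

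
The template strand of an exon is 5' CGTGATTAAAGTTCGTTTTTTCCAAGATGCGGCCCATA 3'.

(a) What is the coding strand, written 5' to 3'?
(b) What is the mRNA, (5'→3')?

(a) The coding strand is the reverse complement of the template: complement GCACTAATTTCAAGCAAAAAAGGTTCTACGCCGGGTAT, then reverse.
(b) mRNA has the coding-strand sequence with T→U.

(a) 5'-TATGGGCCGCATCTTGGAAAAAACGAACTTTAATCACG-3'
(b) 5'-UAUGGGCCGCAUCUUGGAAAAAACGAACUUUAAUCACG-3'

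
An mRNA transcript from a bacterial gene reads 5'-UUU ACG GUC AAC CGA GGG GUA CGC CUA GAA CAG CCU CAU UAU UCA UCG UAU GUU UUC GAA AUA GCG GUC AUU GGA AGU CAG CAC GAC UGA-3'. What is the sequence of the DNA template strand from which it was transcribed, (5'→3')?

5'-TCAGTCGTGCTGACTTCCAATGACCGCTATTTCGAAAACATACGATGAATAATGAGGCTGTTCTAGGCGTACCCCTCGGTTGACCGTAAA-3'

Replace U with T to get the coding DNA strand: TTTACGGTCAACCGAGGGGTACGCCTAGAACAGCCTCATTATTCATCGTATGTTTTCGAAATAGCGGTCATTGGAAGTCAGCACGACTGA. The template strand is its reverse complement (complement AAATGCCAGTTGGCTCCCCATGCGGATCTTGTCGGAGTAATAAGTAGCATACAAAAGCTTTATCGCCAGTAACCTTCAGTCGTGCTGACT, then reverse).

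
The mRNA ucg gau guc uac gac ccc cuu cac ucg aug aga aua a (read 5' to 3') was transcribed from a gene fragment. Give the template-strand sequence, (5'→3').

5'-TTATTCTCATCGAGTGAAGGGGGTCGTAGACATCCGA-3'

Replace U with T to get the coding DNA strand: TCGGATGTCTACGACCCCCTTCACTCGATGAGAATAA. The template strand is its reverse complement (complement AGCCTACAGATGCTGGGGGAAGTGAGCTACTCTTATT, then reverse).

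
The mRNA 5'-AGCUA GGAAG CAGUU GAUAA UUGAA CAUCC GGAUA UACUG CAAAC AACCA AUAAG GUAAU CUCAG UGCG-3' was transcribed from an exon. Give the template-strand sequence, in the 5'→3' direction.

Replace U with T to get the coding DNA strand: AGCTAGGAAGCAGTTGATAATTGAACATCCGGATATACTGCAAACAACCAATAAGGTAATCTCAGTGCG. The template strand is its reverse complement (complement TCGATCCTTCGTCAACTATTAACTTGTAGGCCTATATGACGTTTGTTGGTTATTCCATTAGAGTCACGC, then reverse).

5'-CGCACTGAGATTACCTTATTGGTTGTTTGCAGTATATCCGGATGTTCAATTATCAACTGCTTCCTAGCT-3'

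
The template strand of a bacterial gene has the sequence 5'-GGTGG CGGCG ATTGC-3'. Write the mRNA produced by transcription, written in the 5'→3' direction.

RNA polymerase reads the template 3'→5' and synthesizes mRNA 5'→3' by base-pairing (A→U, T→A, G↔C). The complement of the template is CCACCGCCGCTAACG; antiparallel, so 5'→3' the coding strand is GCAATCGCCGCCACC. Replace T with U for the mRNA.

5'-GCAAUCGCCGCCACC-3'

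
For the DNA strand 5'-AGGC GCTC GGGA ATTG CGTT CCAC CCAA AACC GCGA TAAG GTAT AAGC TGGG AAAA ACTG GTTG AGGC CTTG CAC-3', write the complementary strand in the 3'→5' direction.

Base-pairing A↔T, G↔C gives the complement. The complementary strand is antiparallel, so paired with a 5'→3' strand it runs 3'→5'.

3'-TCCGCGAGCCCTTAACGCAAGGTGGGTTTTGGCGCTATTCCATATTCGACCCTTTTTGACCAACTCCGGAACGTG-5'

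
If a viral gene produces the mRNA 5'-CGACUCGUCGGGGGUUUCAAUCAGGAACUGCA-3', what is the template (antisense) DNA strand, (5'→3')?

5′-TGCAGTTCCTGATTGAAACCCCCGACGAGTCG-3′

Replace U with T to get the coding DNA strand: CGACTCGTCGGGGGTTTCAATCAGGAACTGCA. The template strand is its reverse complement (complement GCTGAGCAGCCCCCAAAGTTAGTCCTTGACGT, then reverse).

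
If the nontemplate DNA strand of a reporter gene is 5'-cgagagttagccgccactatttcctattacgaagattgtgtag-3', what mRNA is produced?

The mRNA is synthesized from the template strand, so it matches the coding strand with T replaced by U.

5'-CGAGAGUUAGCCGCCACUAUUUCCUAUUACGAAGAUUGUGUAG-3'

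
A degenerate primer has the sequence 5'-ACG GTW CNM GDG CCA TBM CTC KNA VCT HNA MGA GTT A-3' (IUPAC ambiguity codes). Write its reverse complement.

Standard pairs A↔T, G↔C; ambiguity codes pair M↔K, W↔W, B↔V, D↔H, N↔N. Complement (TGCCAWGNKCHCGGTAVKGAGMNTBGADNTKCTCAAT), then reverse for 5'→3'.

5'-TAACTCKTNDAGBTNMGAGKVATGGCHCKNGWACCGT-3'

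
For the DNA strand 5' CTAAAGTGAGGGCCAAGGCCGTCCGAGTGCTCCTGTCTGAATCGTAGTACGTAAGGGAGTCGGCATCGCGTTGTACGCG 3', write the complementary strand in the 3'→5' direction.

3′-GATTTCACTCCCGGTTCCGGCAGGCTCACGAGGACAGACTTAGCATCATGCATTCCCTCAGCCGTAGCGCAACATGCGC-5′

Base-pairing A↔T, G↔C gives the complement. The complementary strand is antiparallel, so paired with a 5'→3' strand it runs 3'→5'.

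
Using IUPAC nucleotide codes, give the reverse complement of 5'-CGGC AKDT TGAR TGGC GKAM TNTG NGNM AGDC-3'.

5'-GHCTKNCNCANAKTMCGCCAYTCAAHMTGCCG-3'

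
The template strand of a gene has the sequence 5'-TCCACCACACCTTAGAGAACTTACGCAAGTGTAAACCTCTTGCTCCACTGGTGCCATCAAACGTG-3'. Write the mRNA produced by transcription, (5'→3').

5'-CACGUUUGAUGGCACCAGUGGAGCAAGAGGUUUACACUUGCGUAAGUUCUCUAAGGUGUGGUGGA-3'

The mRNA has the sequence of the coding strand (reverse complement of the template) with T→U. Reverse complement of TCCACCACACCTTAGAGAACTTACGCAAGTGTAAACCTCTTGCTCCACTGGTGCCATCAAACGTG is CACGTTTGATGGCACCAGTGGAGCAAGAGGTTTACACTTGCGTAAGTTCTCTAAGGTGTGGTGGA; then T→U.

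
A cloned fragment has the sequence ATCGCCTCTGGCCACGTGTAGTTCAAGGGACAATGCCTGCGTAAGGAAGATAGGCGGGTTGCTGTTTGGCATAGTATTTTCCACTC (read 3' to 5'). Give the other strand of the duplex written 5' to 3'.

The strand is given 3'→5', so its complement runs 5'→3' in the same left-to-right order: pair each base A↔T, G↔C.

5'-TAGCGGAGACCGGTGCACATCAAGTTCCCTGTTACGGACGCATTCCTTCTATCCGCCCAACGACAAACCGTATCATAAAAGGTGAG-3'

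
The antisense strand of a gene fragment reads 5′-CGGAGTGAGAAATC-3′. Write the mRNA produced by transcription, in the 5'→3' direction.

The mRNA has the sequence of the coding strand (reverse complement of the template) with T→U. Reverse complement of CGGAGTGAGAAATC is GATTTCTCACTCCG; then T→U.

5'-GAUUUCUCACUCCG-3'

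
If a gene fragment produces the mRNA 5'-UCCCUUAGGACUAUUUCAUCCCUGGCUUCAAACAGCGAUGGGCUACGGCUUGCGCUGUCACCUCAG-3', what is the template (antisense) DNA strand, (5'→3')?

Replace U with T to get the coding DNA strand: TCCCTTAGGACTATTTCATCCCTGGCTTCAAACAGCGATGGGCTACGGCTTGCGCTGTCACCTCAG. The template strand is its reverse complement (complement AGGGAATCCTGATAAAGTAGGGACCGAAGTTTGTCGCTACCCGATGCCGAACGCGACAGTGGAGTC, then reverse).

5'-CTGAGGTGACAGCGCAAGCCGTAGCCCATCGCTGTTTGAAGCCAGGGATGAAATAGTCCTAAGGGA-3'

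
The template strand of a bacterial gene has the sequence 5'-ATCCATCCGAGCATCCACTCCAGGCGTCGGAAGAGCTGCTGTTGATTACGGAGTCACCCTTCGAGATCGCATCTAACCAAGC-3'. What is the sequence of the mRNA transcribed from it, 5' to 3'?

RNA polymerase reads the template 3'→5' and synthesizes mRNA 5'→3' by base-pairing (A→U, T→A, G↔C). The complement of the template is TAGGTAGGCTCGTAGGTGAGGTCCGCAGCCTTCTCGACGACAACTAATGCCTCAGTGGGAAGCTCTAGCGTAGATTGGTTCG; antiparallel, so 5'→3' the coding strand is GCTTGGTTAGATGCGATCTCGAAGGGTGACTCCGTAATCAACAGCAGCTCTTCCGACGCCTGGAGTGGATGCTCGGATGGAT. Replace T with U for the mRNA.

5'-GCUUGGUUAGAUGCGAUCUCGAAGGGUGACUCCGUAAUCAACAGCAGCUCUUCCGACGCCUGGAGUGGAUGCUCGGAUGGAU-3'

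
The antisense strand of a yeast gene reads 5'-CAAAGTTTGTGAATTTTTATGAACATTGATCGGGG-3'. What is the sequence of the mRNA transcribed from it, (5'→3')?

5'-CCCCGAUCAAUGUUCAUAAAAAUUCACAAACUUUG-3'

The mRNA has the sequence of the coding strand (reverse complement of the template) with T→U. Reverse complement of CAAAGTTTGTGAATTTTTATGAACATTGATCGGGG is CCCCGATCAATGTTCATAAAAATTCACAAACTTTG; then T→U.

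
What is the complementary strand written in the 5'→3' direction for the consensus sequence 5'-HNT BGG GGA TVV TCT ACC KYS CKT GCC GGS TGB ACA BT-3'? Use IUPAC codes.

5′-AVTGTVCASCCGGCAMGSRMGGTAGABBATCCCCVAND-3′

Standard pairs A↔T, G↔C; ambiguity codes pair Y↔R, K↔M, S↔S, B↔V, H↔D, N↔N. Complement (DNAVCCCCTABBAGATGGMRSGMACGGCCSACVTGTVA), then reverse for 5'→3'.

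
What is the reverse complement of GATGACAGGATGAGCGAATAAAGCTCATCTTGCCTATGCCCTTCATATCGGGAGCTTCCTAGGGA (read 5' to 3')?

5'-TCCCTAGGAAGCTCCCGATATGAAGGGCATAGGCAAGATGAGCTTTATTCGCTCATCCTGTCATC-3'

Reading the sequence 3'→5' and pairing each base (A↔T, G↔C) gives the reverse complement directly.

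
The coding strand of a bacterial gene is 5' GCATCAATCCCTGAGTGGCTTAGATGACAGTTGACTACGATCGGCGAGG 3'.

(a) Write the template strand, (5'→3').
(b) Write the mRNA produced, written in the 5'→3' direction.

(a) The template strand is the reverse complement of the coding strand: complement CGTAGTTAGGGACTCACCGAATCTACTGTCAACTGATGCTAGCCGCTCC, then reverse.
(b) mRNA matches the coding strand with T→U.

(a) 5'-CCTCGCCGATCGTAGTCAACTGTCATCTAAGCCACTCAGGGATTGATGC-3'
(b) 5'-GCAUCAAUCCCUGAGUGGCUUAGAUGACAGUUGACUACGAUCGGCGAGG-3'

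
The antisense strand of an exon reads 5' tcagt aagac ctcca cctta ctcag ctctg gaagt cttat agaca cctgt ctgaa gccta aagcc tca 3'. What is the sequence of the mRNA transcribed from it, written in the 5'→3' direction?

5'-UGAGGCUUUAGGCUUCAGACAGGUGUCUAUAAGACUUCCAGAGCUGAGUAAGGUGGAGGUCUUACUGA-3'

RNA polymerase reads the template 3'→5' and synthesizes mRNA 5'→3' by base-pairing (A→U, T→A, G↔C). The complement of the template is AGTCATTCTGGAGGTGGAATGAGTCGAGACCTTCAGAATATCTGTGGACAGACTTCGGATTTCGGAGT; antiparallel, so 5'→3' the coding strand is TGAGGCTTTAGGCTTCAGACAGGTGTCTATAAGACTTCCAGAGCTGAGTAAGGTGGAGGTCTTACTGA. Replace T with U for the mRNA.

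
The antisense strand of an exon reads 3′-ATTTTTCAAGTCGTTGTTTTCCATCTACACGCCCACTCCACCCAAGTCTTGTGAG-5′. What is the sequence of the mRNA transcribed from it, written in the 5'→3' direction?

Reading the template 3'→5' as shown, RNA polymerase pairs each base (A→U, T→A, G↔C) to build mRNA 5'→3' directly.

5'-UAAAAAGUUCAGCAACAAAAGGUAGAUGUGCGGGUGAGGUGGGUUCAGAACACUC-3'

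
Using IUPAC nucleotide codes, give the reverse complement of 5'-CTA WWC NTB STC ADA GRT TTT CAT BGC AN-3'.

Standard pairs A↔T, G↔C; ambiguity codes pair R↔Y, W↔W, S↔S, B↔V, D↔H, N↔N. Complement (GATWWGNAVSAGTHTCYAAAAGTAVCGTN), then reverse for 5'→3'.

5'-NTGCVATGAAAAYCTHTGASVANGWWTAG-3'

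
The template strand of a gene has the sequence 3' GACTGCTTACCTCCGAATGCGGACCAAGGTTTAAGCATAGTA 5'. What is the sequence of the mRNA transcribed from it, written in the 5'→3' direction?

Reading the template 3'→5' as shown, RNA polymerase pairs each base (A→U, T→A, G↔C) to build mRNA 5'→3' directly.

5'-CUGACGAAUGGAGGCUUACGCCUGGUUCCAAAUUCGUAUCAU-3'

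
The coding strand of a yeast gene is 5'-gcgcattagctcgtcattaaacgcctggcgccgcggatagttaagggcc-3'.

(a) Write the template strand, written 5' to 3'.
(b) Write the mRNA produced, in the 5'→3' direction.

(a) 5'-GGCCCTTAACTATCCGCGGCGCCAGGCGTTTAATGACGAGCTAATGCGC-3'
(b) 5'-GCGCAUUAGCUCGUCAUUAAACGCCUGGCGCCGCGGAUAGUUAAGGGCC-3'

(a) The template strand is the reverse complement of the coding strand: complement CGCGTAATCGAGCAGTAATTTGCGGACCGCGGCGCCTATCAATTCCCGG, then reverse.
(b) mRNA matches the coding strand with T→U.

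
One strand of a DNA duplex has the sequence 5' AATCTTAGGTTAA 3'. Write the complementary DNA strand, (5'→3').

Pairing A↔T and G↔C gives TTAGAATCCAATT, running 3'→5'. Reverse for the 5'→3' convention.

5'-TTAACCTAAGATT-3'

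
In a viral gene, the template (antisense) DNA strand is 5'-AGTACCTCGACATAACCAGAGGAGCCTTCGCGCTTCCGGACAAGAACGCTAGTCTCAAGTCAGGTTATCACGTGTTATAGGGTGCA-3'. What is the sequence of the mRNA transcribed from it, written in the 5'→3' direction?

5'-UGCACCCUAUAACACGUGAUAACCUGACUUGAGACUAGCGUUCUUGUCCGGAAGCGCGAAGGCUCCUCUGGUUAUGUCGAGGUACU-3'

The mRNA has the sequence of the coding strand (reverse complement of the template) with T→U. Reverse complement of AGTACCTCGACATAACCAGAGGAGCCTTCGCGCTTCCGGACAAGAACGCTAGTCTCAAGTCAGGTTATCACGTGTTATAGGGTGCA is TGCACCCTATAACACGTGATAACCTGACTTGAGACTAGCGTTCTTGTCCGGAAGCGCGAAGGCTCCTCTGGTTATGTCGAGGTACT; then T→U.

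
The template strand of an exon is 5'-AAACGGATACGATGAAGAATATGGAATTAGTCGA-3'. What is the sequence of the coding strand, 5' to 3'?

The coding strand is complementary and antiparallel to the template: take the complement (A↔T, G↔C) and reverse.

5'-TCGACTAATTCCATATTCTTCATCGTATCCGTTT-3'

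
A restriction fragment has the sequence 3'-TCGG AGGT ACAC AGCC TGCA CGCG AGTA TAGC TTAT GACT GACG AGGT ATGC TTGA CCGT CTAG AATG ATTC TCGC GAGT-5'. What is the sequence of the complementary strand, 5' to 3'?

5′-AGCCTCCATGTGTCGGACGTGCGCTCATATCGAATACTGACTGCTCCATACGAACTGGCAGATCTTACTAAGAGCGCTCA-3′

The strand is given 3'→5', so its complement runs 5'→3' in the same left-to-right order: pair each base A↔T, G↔C.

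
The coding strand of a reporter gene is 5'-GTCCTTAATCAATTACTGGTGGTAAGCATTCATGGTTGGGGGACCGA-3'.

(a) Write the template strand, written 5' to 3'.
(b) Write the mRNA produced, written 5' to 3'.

(a) 5'-TCGGTCCCCCAACCATGAATGCTTACCACCAGTAATTGATTAAGGAC-3'
(b) 5'-GUCCUUAAUCAAUUACUGGUGGUAAGCAUUCAUGGUUGGGGGACCGA-3'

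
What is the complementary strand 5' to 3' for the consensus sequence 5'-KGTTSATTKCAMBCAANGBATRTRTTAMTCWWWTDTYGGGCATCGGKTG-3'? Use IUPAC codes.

Standard pairs A↔T, G↔C; ambiguity codes pair R↔Y, M↔K, W↔W, S↔S, B↔V, D↔H, N↔N. Complement (MCAASTAAMGTKVGTTNCVTAYAYAATKAGWWWAHARCCCGTAGCCMAC), then reverse for 5'→3'.

5'-CAMCCGATGCCCRAHAWWWGAKTAAYAYATVCNTTGVKTGMAATSAACM-3'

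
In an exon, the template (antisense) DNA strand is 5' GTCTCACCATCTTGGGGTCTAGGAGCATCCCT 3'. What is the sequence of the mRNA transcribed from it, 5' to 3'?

5'-AGGGAUGCUCCUAGACCCCAAGAUGGUGAGAC-3'

The mRNA has the sequence of the coding strand (reverse complement of the template) with T→U. Reverse complement of GTCTCACCATCTTGGGGTCTAGGAGCATCCCT is AGGGATGCTCCTAGACCCCAAGATGGTGAGAC; then T→U.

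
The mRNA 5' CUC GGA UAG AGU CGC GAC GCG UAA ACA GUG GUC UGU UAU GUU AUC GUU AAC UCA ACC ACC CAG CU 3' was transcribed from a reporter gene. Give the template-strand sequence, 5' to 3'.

5′-AGCTGGGTGGTTGAGTTAACGATAACATAACAGACCACTGTTTACGCGTCGCGACTCTATCCGAG-3′

Replace U with T to get the coding DNA strand: CTCGGATAGAGTCGCGACGCGTAAACAGTGGTCTGTTATGTTATCGTTAACTCAACCACCCAGCT. The template strand is its reverse complement (complement GAGCCTATCTCAGCGCTGCGCATTTGTCACCAGACAATACAATAGCAATTGAGTTGGTGGGTCGA, then reverse).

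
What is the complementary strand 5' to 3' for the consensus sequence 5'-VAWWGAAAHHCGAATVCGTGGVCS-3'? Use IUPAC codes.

5'-SGBCCACGBATTCGDDTTTCWWTB-3'

Standard pairs A↔T, G↔C; ambiguity codes pair W↔W, S↔S, H↔D, V↔B. Complement (BTWWCTTTDDGCTTABGCACCBGS), then reverse for 5'→3'.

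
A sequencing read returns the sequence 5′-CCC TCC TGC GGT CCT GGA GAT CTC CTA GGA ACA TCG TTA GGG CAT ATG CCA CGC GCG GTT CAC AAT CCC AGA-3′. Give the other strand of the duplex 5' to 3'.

5'-TCTGGGATTGTGAACCGCGCGTGGCATATGCCCTAACGATGTTCCTAGGAGATCTCCAGGACCGCAGGAGGG-3'

The complement of CCCTCCTGCGGTCCTGGAGATCTCCTAGGAACATCGTTAGGGCATATGCCACGCGCGGTTCACAATCCCAGA is GGGAGGACGCCAGGACCTCTAGAGGATCCTTGTAGCAATCCCGTATACGGTGCGCGCCAAGTGTTAGGGTCT (A↔T, G↔C). DNA strands are antiparallel, so the complementary strand runs 3'→5'; reversing gives the 5'→3' form.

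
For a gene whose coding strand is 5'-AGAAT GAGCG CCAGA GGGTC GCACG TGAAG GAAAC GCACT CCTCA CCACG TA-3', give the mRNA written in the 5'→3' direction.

mRNA has the coding-strand sequence with U in place of T.

5'-AGAAUGAGCGCCAGAGGGUCGCACGUGAAGGAAACGCACUCCUCACCACGUA-3'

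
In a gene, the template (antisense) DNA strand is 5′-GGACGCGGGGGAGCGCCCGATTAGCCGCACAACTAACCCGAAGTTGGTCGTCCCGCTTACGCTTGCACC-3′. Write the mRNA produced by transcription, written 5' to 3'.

The mRNA has the sequence of the coding strand (reverse complement of the template) with T→U. Reverse complement of GGACGCGGGGGAGCGCCCGATTAGCCGCACAACTAACCCGAAGTTGGTCGTCCCGCTTACGCTTGCACC is GGTGCAAGCGTAAGCGGGACGACCAACTTCGGGTTAGTTGTGCGGCTAATCGGGCGCTCCCCCGCGTCC; then T→U.

5'-GGUGCAAGCGUAAGCGGGACGACCAACUUCGGGUUAGUUGUGCGGCUAAUCGGGCGCUCCCCCGCGUCC-3'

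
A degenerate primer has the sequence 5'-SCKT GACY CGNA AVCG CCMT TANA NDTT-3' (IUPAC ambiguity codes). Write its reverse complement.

Standard pairs A↔T, G↔C; ambiguity codes pair Y↔R, M↔K, S↔S, D↔H, V↔B, N↔N. Complement (SGMACTGRGCNTTBGCGGKAATNTNHAA), then reverse for 5'→3'.

5'-AAHNTNTAAKGGCGBTTNCGRGTCAMGS-3'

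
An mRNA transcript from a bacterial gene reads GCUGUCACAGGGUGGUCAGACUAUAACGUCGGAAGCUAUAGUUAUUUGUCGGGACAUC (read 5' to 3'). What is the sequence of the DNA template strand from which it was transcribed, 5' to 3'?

Replace U with T to get the coding DNA strand: GCTGTCACAGGGTGGTCAGACTATAACGTCGGAAGCTATAGTTATTTGTCGGGACATC. The template strand is its reverse complement (complement CGACAGTGTCCCACCAGTCTGATATTGCAGCCTTCGATATCAATAAACAGCCCTGTAG, then reverse).

5'-GATGTCCCGACAAATAACTATAGCTTCCGACGTTATAGTCTGACCACCCTGTGACAGC-3'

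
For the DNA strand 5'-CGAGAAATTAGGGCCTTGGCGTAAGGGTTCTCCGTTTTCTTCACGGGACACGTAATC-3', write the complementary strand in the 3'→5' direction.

Base-pairing A↔T, G↔C gives the complement. The complementary strand is antiparallel, so paired with a 5'→3' strand it runs 3'→5'.

3'-GCTCTTTAATCCCGGAACCGCATTCCCAAGAGGCAAAAGAAGTGCCCTGTGCATTAG-5'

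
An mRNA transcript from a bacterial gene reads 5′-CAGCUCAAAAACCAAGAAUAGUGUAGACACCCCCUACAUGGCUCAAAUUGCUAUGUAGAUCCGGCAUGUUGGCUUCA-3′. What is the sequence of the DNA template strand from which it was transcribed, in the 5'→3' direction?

Replace U with T to get the coding DNA strand: CAGCTCAAAAACCAAGAATAGTGTAGACACCCCCTACATGGCTCAAATTGCTATGTAGATCCGGCATGTTGGCTTCA. The template strand is its reverse complement (complement GTCGAGTTTTTGGTTCTTATCACATCTGTGGGGGATGTACCGAGTTTAACGATACATCTAGGCCGTACAACCGAAGT, then reverse).

5′-TGAAGCCAACATGCCGGATCTACATAGCAATTTGAGCCATGTAGGGGGTGTCTACACTATTCTTGGTTTTTGAGCTG-3′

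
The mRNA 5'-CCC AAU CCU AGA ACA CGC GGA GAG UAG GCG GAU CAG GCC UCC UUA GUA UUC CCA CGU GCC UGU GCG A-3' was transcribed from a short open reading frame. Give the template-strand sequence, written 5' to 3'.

5'-TCGCACAGGCACGTGGGAATACTAAGGAGGCCTGATCCGCCTACTCTCCGCGTGTTCTAGGATTGGG-3'

Replace U with T to get the coding DNA strand: CCCAATCCTAGAACACGCGGAGAGTAGGCGGATCAGGCCTCCTTAGTATTCCCACGTGCCTGTGCGA. The template strand is its reverse complement (complement GGGTTAGGATCTTGTGCGCCTCTCATCCGCCTAGTCCGGAGGAATCATAAGGGTGCACGGACACGCT, then reverse).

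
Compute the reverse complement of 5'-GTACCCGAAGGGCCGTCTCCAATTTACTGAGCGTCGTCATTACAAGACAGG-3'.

Complement each base (A↔T, G↔C): CATGGGCTTCCCGGCAGAGGTTAAATGACTCGCAGCAGTAATGTTCTGTCC. Then reverse.

5'-CCTGTCTTGTAATGACGACGCTCAGTAAATTGGAGACGGCCCTTCGGGTAC-3'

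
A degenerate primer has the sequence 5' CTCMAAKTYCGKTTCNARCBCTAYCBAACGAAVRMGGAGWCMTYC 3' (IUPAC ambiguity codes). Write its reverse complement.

Standard pairs A↔T, G↔C; ambiguity codes pair R↔Y, M↔K, W↔W, B↔V, N↔N. Complement (GAGKTTMARGCMAAGNTYGVGATRGVTTGCTTBYKCCTCWGKARG), then reverse for 5'→3'.

5'-GRAKGWCTCCKYBTTCGTTVGRTAGVGYTNGAAMCGRAMTTKGAG-3'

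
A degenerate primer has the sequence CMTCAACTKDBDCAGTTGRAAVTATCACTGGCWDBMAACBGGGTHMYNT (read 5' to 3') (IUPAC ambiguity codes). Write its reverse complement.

Standard pairs A↔T, G↔C; ambiguity codes pair R↔Y, M↔K, W↔W, B↔V, D↔H, N↔N. Complement (GKAGTTGAMHVHGTCAACYTTBATAGTGACCGWHVKTTGVCCCADKRNA), then reverse for 5'→3'.

5'-ANRKDACCCVGTTKVHWGCCAGTGATABTTYCAACTGHVHMAGTTGAKG-3'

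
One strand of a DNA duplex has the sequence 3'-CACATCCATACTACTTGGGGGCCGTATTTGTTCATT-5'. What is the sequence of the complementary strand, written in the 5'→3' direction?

The strand is given 3'→5', so its complement runs 5'→3' in the same left-to-right order: pair each base A↔T, G↔C.

5'-GTGTAGGTATGATGAACCCCCGGCATAAACAAGTAA-3'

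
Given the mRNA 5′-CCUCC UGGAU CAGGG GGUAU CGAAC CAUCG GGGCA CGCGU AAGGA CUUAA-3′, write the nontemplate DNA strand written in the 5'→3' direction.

The coding DNA strand has the same 5'→3' sequence as the mRNA with U replaced by T.

5'-CCTCCTGGATCAGGGGGTATCGAACCATCGGGGCACGCGTAAGGACTTAA-3'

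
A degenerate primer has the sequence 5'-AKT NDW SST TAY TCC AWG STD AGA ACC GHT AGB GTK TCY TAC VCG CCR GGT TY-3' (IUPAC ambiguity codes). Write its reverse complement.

5'-RAACCYGGCGBGTARGAMACVCTADCGGTTCTHASCWTGGARTAASSWHNAMT-3'

Standard pairs A↔T, G↔C; ambiguity codes pair R↔Y, K↔M, W↔W, S↔S, B↔V, D↔H, N↔N. Complement (TMANHWSSAATRAGGTWCSAHTCTTGGCDATCVCAMAGRATGBGCGGYCCAAR), then reverse for 5'→3'.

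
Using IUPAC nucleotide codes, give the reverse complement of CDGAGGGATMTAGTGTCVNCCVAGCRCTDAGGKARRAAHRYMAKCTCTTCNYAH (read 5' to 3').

5′-DTRNGAAGAGMTKRYDTTYYTMCCTHAGYGCTBGGNBGACACTAKATCCCTCHG-3′

Standard pairs A↔T, G↔C; ambiguity codes pair R↔Y, M↔K, D↔H, V↔B, N↔N. Complement (GHCTCCCTAKATCACAGBNGGBTCGYGAHTCCMTYYTTDYRKTMGAGAAGNRTD), then reverse for 5'→3'.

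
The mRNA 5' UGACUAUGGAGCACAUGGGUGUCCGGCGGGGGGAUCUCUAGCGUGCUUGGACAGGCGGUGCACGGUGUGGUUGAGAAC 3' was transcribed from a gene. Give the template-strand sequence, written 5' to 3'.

5'-GTTCTCAACCACACCGTGCACCGCCTGTCCAAGCACGCTAGAGATCCCCCCGCCGGACACCCATGTGCTCCATAGTCA-3'

Replace U with T to get the coding DNA strand: TGACTATGGAGCACATGGGTGTCCGGCGGGGGGATCTCTAGCGTGCTTGGACAGGCGGTGCACGGTGTGGTTGAGAAC. The template strand is its reverse complement (complement ACTGATACCTCGTGTACCCACAGGCCGCCCCCCTAGAGATCGCACGAACCTGTCCGCCACGTGCCACACCAACTCTTG, then reverse).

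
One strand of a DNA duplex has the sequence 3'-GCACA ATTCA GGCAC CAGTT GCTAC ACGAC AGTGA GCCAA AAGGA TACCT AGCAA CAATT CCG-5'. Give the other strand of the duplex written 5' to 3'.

The strand is given 3'→5', so its complement runs 5'→3' in the same left-to-right order: pair each base A↔T, G↔C.

5'-CGTGTTAAGTCCGTGGTCAACGATGTGCTGTCACTCGGTTTTCCTATGGATCGTTGTTAAGGC-3'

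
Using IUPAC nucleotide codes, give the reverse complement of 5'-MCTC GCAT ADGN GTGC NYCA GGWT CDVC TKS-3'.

5'-SMAGBHGAWCCTGRNGCACNCHTATGCGAGK-3'

Standard pairs A↔T, G↔C; ambiguity codes pair Y↔R, M↔K, W↔W, S↔S, D↔H, V↔B, N↔N. Complement (KGAGCGTATHCNCACGNRGTCCWAGHBGAMS), then reverse for 5'→3'.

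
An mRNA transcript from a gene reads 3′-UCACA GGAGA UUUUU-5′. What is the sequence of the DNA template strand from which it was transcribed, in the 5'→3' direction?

5'-AGTGTCCTCTAAAAA-3'

Written 5'→3' the mRNA is UUUUUAGAGGACACU, so the coding DNA strand is TTTTTAGAGGACACT. The template is its reverse complement.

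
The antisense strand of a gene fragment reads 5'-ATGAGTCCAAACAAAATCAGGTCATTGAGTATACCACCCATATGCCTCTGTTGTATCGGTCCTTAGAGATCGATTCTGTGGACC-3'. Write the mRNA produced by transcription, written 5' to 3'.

The mRNA has the sequence of the coding strand (reverse complement of the template) with T→U. Reverse complement of ATGAGTCCAAACAAAATCAGGTCATTGAGTATACCACCCATATGCCTCTGTTGTATCGGTCCTTAGAGATCGATTCTGTGGACC is GGTCCACAGAATCGATCTCTAAGGACCGATACAACAGAGGCATATGGGTGGTATACTCAATGACCTGATTTTGTTTGGACTCAT; then T→U.

5'-GGUCCACAGAAUCGAUCUCUAAGGACCGAUACAACAGAGGCAUAUGGGUGGUAUACUCAAUGACCUGAUUUUGUUUGGACUCAU-3'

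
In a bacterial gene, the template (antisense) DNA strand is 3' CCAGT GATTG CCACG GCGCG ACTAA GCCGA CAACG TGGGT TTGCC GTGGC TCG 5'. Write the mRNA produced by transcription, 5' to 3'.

5′-GGUCACUAACGGUGCCGCGCUGAUUCGGCUGUUGCACCCAAACGGCACCGAGC-3′

Reading the template 3'→5' as shown, RNA polymerase pairs each base (A→U, T→A, G↔C) to build mRNA 5'→3' directly.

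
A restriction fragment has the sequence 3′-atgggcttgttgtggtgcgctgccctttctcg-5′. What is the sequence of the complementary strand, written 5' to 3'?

5'-TACCCGAACAACACCACGCGACGGGAAAGAGC-3'

The strand is given 3'→5', so its complement runs 5'→3' in the same left-to-right order: pair each base A↔T, G↔C.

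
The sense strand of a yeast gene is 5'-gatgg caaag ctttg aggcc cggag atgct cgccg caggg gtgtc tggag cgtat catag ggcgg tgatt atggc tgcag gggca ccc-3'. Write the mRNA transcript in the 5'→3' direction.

5'-GAUGGCAAAGCUUUGAGGCCCGGAGAUGCUCGCCGCAGGGGUGUCUGGAGCGUAUCAUAGGGCGGUGAUUAUGGCUGCAGGGGCACCC-3'

mRNA has the coding-strand sequence with U in place of T.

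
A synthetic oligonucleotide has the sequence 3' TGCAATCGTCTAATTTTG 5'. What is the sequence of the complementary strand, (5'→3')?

5'-ACGTTAGCAGATTAAAAC-3'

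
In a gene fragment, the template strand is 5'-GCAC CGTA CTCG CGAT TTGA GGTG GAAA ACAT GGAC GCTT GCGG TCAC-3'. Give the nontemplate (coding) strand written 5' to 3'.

The coding strand is complementary and antiparallel to the template: take the complement (A↔T, G↔C) and reverse.

5'-GTGACCGCAAGCGTCCATGTTTTCCACCTCAAATCGCGAGTACGGTGC-3'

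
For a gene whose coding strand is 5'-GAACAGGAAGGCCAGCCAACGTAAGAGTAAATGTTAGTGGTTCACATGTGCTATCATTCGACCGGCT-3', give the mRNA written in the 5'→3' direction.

5′-GAACAGGAAGGCCAGCCAACGUAAGAGUAAAUGUUAGUGGUUCACAUGUGCUAUCAUUCGACCGGCU-3′

mRNA has the coding-strand sequence with U in place of T.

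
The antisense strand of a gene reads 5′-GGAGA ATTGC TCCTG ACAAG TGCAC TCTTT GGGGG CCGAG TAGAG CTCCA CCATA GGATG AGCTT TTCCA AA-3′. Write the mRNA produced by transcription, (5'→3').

5′-UUUGGAAAAGCUCAUCCUAUGGUGGAGCUCUACUCGGCCCCCAAAGAGUGCACUUGUCAGGAGCAAUUCUCC-3′

RNA polymerase reads the template 3'→5' and synthesizes mRNA 5'→3' by base-pairing (A→U, T→A, G↔C). The complement of the template is CCTCTTAACGAGGACTGTTCACGTGAGAAACCCCCGGCTCATCTCGAGGTGGTATCCTACTCGAAAAGGTTT; antiparallel, so 5'→3' the coding strand is TTTGGAAAAGCTCATCCTATGGTGGAGCTCTACTCGGCCCCCAAAGAGTGCACTTGTCAGGAGCAATTCTCC. Replace T with U for the mRNA.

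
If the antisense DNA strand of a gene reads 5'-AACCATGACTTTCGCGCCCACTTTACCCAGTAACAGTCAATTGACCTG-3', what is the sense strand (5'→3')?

5'-CAGGTCAATTGACTGTTACTGGGTAAAGTGGGCGCGAAAGTCATGGTT-3'

The coding strand is complementary and antiparallel to the template: take the complement (A↔T, G↔C) and reverse.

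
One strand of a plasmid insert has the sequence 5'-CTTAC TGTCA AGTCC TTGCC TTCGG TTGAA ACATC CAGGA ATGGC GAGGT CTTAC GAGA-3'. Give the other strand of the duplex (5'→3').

5′-TCTCGTAAGACCTCGCCATTCCTGGATGTTTCAACCGAAGGCAAGGACTTGACAGTAAG-3′

Pairing A↔T and G↔C gives GAATGACAGTTCAGGAACGGAAGCCAACTTTGTAGGTCCTTACCGCTCCAGAATGCTCT, running 3'→5'. Reverse for the 5'→3' convention.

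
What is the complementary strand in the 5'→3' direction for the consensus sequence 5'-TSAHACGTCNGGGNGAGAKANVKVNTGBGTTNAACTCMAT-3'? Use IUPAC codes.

Standard pairs A↔T, G↔C; ambiguity codes pair M↔K, S↔S, B↔V, H↔D, N↔N. Complement (ASTDTGCAGNCCCNCTCTMTNBMBNACVCAANTTGAGKTA), then reverse for 5'→3'.

5'-ATKGAGTTNAACVCANBMBNTMTCTCNCCCNGACGTDTSA-3'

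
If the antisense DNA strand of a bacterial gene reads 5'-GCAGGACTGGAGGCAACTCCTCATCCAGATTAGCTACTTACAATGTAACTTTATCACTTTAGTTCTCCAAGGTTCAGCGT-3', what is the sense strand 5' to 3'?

5'-ACGCTGAACCTTGGAGAACTAAAGTGATAAAGTTACATTGTAAGTAGCTAATCTGGATGAGGAGTTGCCTCCAGTCCTGC-3'

The coding strand is complementary and antiparallel to the template: take the complement (A↔T, G↔C) and reverse.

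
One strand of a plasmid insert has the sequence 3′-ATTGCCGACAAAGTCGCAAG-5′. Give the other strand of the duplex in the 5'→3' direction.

5'-TAACGGCTGTTTCAGCGTTC-3'

The strand is given 3'→5', so its complement runs 5'→3' in the same left-to-right order: pair each base A↔T, G↔C.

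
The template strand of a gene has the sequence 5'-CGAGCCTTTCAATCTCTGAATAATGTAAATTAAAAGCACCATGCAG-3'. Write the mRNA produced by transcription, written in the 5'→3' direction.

5′-CUGCAUGGUGCUUUUAAUUUACAUUAUUCAGAGAUUGAAAGGCUCG-3′

The mRNA has the sequence of the coding strand (reverse complement of the template) with T→U. Reverse complement of CGAGCCTTTCAATCTCTGAATAATGTAAATTAAAAGCACCATGCAG is CTGCATGGTGCTTTTAATTTACATTATTCAGAGATTGAAAGGCTCG; then T→U.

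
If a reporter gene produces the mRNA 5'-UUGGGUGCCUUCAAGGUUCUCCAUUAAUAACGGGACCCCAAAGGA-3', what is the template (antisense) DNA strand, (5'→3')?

Replace U with T to get the coding DNA strand: TTGGGTGCCTTCAAGGTTCTCCATTAATAACGGGACCCCAAAGGA. The template strand is its reverse complement (complement AACCCACGGAAGTTCCAAGAGGTAATTATTGCCCTGGGGTTTCCT, then reverse).

5′-TCCTTTGGGGTCCCGTTATTAATGGAGAACCTTGAAGGCACCCAA-3′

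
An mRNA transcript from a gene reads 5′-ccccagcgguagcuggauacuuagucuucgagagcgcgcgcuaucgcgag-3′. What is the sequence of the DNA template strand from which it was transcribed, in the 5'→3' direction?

Replace U with T to get the coding DNA strand: CCCCAGCGGTAGCTGGATACTTAGTCTTCGAGAGCGCGCGCTATCGCGAG. The template strand is its reverse complement (complement GGGGTCGCCATCGACCTATGAATCAGAAGCTCTCGCGCGCGATAGCGCTC, then reverse).

5'-CTCGCGATAGCGCGCGCTCTCGAAGACTAAGTATCCAGCTACCGCTGGGG-3'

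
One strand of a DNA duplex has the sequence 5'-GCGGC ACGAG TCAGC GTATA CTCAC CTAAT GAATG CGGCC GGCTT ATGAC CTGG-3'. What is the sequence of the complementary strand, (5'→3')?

Pairing A↔T and G↔C gives CGCCGTGCTCAGTCGCATATGAGTGGATTACTTACGCCGGCCGAATACTGGACC, running 3'→5'. Reverse for the 5'→3' convention.

5'-CCAGGTCATAAGCCGGCCGCATTCATTAGGTGAGTATACGCTGACTCGTGCCGC-3'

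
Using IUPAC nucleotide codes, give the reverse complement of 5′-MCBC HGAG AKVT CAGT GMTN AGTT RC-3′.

Standard pairs A↔T, G↔C; ambiguity codes pair R↔Y, M↔K, B↔V, H↔D, N↔N. Complement (KGVGDCTCTMBAGTCACKANTCAAYG), then reverse for 5'→3'.

5'-GYAACTNAKCACTGABMTCTCDGVGK-3'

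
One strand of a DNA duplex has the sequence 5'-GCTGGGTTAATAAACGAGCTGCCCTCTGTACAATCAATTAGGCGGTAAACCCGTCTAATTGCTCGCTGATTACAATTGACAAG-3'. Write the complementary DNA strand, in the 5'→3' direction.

5'-CTTGTCAATTGTAATCAGCGAGCAATTAGACGGGTTTACCGCCTAATTGATTGTACAGAGGGCAGCTCGTTTATTAACCCAGC-3'

Pairing A↔T and G↔C gives CGACCCAATTATTTGCTCGACGGGAGACATGTTAGTTAATCCGCCATTTGGGCAGATTAACGAGCGACTAATGTTAACTGTTC, running 3'→5'. Reverse for the 5'→3' convention.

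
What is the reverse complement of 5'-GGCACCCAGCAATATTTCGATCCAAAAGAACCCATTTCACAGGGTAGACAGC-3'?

Reading the sequence 3'→5' and pairing each base (A↔T, G↔C) gives the reverse complement directly.

5'-GCTGTCTACCCTGTGAAATGGGTTCTTTTGGATCGAAATATTGCTGGGTGCC-3'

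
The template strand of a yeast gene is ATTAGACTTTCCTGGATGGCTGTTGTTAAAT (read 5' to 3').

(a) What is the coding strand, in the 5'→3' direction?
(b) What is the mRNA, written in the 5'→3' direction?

(a) The coding strand is the reverse complement of the template: complement TAATCTGAAAGGACCTACCGACAACAATTTA, then reverse.
(b) mRNA has the coding-strand sequence with T→U.

(a) 5'-ATTTAACAACAGCCATCCAGGAAAGTCTAAT-3'
(b) 5'-AUUUAACAACAGCCAUCCAGGAAAGUCUAAU-3'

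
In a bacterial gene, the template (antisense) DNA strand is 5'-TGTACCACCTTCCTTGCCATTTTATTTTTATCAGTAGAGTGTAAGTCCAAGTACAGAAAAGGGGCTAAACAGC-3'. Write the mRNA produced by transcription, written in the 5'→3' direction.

5′-GCUGUUUAGCCCCUUUUCUGUACUUGGACUUACACUCUACUGAUAAAAAUAAAAUGGCAAGGAAGGUGGUACA-3′

RNA polymerase reads the template 3'→5' and synthesizes mRNA 5'→3' by base-pairing (A→U, T→A, G↔C). The complement of the template is ACATGGTGGAAGGAACGGTAAAATAAAAATAGTCATCTCACATTCAGGTTCATGTCTTTTCCCCGATTTGTCG; antiparallel, so 5'→3' the coding strand is GCTGTTTAGCCCCTTTTCTGTACTTGGACTTACACTCTACTGATAAAAATAAAATGGCAAGGAAGGTGGTACA. Replace T with U for the mRNA.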